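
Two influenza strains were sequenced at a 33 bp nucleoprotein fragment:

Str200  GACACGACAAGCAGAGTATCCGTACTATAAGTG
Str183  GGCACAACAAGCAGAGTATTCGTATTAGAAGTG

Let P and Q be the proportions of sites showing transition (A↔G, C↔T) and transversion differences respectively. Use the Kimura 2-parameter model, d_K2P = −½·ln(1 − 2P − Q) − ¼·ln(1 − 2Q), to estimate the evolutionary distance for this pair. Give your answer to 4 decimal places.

0.1749

Differing sites — 2:A/G (Ti); 6:G/A (Ti); 20:C/T (Ti); 25:C/T (Ti); 28:T/G (Tv).
Of the 5 differences, 4 transitions and 1 transversion over 33 sites: P = 4/33 = 0.121212, Q = 1/33 = 0.030303.
d = −0.5·ln(0.727273) − 0.25·ln(0.939394) = −0.5·(-0.318453) − 0.25·(-0.062520) = 0.1749.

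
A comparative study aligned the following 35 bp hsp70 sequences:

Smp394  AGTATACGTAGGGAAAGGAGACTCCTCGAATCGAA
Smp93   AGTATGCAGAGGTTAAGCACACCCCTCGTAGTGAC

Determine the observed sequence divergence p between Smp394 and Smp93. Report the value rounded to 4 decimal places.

Mismatches occur at site 6 (A→G), site 8 (G→A), site 9 (T→G), site 13 (G→T), site 14 (A→T), site 18 (G→C), site 20 (G→C), site 23 (T→C), site 29 (A→T), site 31 (T→G), site 32 (C→T), site 35 (A→C).
There are 12 differences over 35 sites, so p = 12/35 = 0.3429.

0.3429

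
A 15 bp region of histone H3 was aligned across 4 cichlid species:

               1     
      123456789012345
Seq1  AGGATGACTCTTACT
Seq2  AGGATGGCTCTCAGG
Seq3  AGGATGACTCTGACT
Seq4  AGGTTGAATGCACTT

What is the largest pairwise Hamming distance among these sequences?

9

Pairwise Hamming distances:
  Seq1 vs Seq2: 4
  Seq1 vs Seq3: 1
  Seq1 vs Seq4: 7
  Seq2 vs Seq3: 4
  Seq2 vs Seq4: 9
  Seq3 vs Seq4: 7
The largest is 9, between Seq2 and Seq4.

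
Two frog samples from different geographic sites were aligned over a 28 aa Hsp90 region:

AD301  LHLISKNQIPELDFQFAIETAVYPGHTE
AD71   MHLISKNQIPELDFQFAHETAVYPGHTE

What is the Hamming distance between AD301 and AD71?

The sequences differ at positions 1 (L/M), 18 (I/H).
That gives 2 mismatches out of 28 aligned sites, so the Hamming distance is 2.

2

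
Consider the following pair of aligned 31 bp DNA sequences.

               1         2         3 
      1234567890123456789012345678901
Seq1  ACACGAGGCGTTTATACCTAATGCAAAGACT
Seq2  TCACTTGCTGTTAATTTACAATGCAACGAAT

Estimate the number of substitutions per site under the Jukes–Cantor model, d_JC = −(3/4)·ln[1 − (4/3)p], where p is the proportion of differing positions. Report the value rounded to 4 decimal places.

The sequences differ at positions 1 (A/T), 5 (G/T), 6 (A/T), 8 (G/C), 9 (C/T), 13 (T/A), 16 (A/T), 17 (C/T), 18 (C/A), 19 (T/C), 27 (A/C), 30 (C/A).
p = 12/31 = 0.387097.
d = −0.75 · ln(1 − (4/3)·0.387097) = −0.75 · ln(0.483871) = −0.75 · (-0.725937) = 0.5445.

0.5445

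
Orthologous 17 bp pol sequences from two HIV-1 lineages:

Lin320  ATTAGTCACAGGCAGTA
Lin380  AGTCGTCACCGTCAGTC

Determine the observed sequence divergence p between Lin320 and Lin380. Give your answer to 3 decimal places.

The sequences differ at positions 2 (T/G), 4 (A/C), 10 (A/C), 12 (G/T), 17 (A/C).
There are 5 differences over 17 sites, so p = 5/17 = 0.294.

0.294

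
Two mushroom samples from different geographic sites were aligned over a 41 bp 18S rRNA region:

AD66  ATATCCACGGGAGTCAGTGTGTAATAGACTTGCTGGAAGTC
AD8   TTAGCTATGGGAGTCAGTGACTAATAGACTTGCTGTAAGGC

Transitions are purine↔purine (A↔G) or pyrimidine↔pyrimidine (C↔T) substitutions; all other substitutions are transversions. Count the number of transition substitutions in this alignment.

Differing sites — 1:A/T (Tv); 4:T/G (Tv); 6:C/T (Ti); 8:C/T (Ti); 20:T/A (Tv); 21:G/C (Tv); 36:G/T (Tv); 40:T/G (Tv).
Of the 8 differences, 2 transitions and 6 transversions, so the answer is 2.

2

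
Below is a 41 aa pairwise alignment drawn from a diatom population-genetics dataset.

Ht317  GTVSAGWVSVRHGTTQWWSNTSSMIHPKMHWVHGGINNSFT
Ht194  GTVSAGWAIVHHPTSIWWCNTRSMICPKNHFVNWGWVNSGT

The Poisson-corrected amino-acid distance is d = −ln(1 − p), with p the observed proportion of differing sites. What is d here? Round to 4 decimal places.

0.4947

Mismatches occur at site 8 (V→A), site 9 (S→I), site 11 (R→H), site 13 (G→P), site 15 (T→S), site 16 (Q→I), site 19 (S→C), site 22 (S→R), site 26 (H→C), site 29 (M→N), site 31 (W→F), site 33 (H→N), site 34 (G→W), site 36 (I→W), site 37 (N→V), site 40 (F→G).
p = 16/41 = 0.390244.
d = −ln(1 − 0.390244) = −ln(0.609756) = 0.4947.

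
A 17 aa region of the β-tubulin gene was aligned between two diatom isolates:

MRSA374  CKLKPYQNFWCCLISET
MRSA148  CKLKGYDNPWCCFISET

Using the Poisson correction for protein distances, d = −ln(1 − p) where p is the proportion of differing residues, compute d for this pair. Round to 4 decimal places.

0.2683

Mismatches occur at site 5 (P→G), site 7 (Q→D), site 9 (F→P), site 13 (L→F).
p = 4/17 = 0.235294.
d = −ln(1 − 0.235294) = −ln(0.764706) = 0.2683.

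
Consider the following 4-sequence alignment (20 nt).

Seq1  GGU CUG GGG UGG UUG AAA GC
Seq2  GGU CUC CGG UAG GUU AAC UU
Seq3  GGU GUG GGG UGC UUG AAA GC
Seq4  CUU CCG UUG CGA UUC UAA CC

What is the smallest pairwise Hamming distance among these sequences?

2

Pairwise Hamming distances:
  Seq1 vs Seq2: 8
  Seq1 vs Seq3: 2
  Seq1 vs Seq4: 10
  Seq2 vs Seq3: 10
  Seq2 vs Seq4: 15
  Seq3 vs Seq4: 11
The smallest is 2, between Seq1 and Seq3.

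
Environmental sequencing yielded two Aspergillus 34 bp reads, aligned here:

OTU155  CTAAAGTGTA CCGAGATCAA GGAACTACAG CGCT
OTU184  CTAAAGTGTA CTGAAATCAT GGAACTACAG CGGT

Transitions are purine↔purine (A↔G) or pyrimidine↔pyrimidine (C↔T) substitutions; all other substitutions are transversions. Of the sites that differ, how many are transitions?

Differing sites — 12:C/T (Ti); 15:G/A (Ti); 20:A/T (Tv); 33:C/G (Tv).
Of the 4 differences, 2 transitions and 2 transversions, so the answer is 2.

2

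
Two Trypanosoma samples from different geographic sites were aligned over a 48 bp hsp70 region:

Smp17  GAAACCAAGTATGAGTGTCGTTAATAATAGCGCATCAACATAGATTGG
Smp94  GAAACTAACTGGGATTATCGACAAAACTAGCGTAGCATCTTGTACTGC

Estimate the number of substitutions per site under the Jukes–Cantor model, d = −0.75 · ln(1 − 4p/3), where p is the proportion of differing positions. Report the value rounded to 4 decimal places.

0.5199

The sequences differ at positions 6 (C/T), 9 (G/C), 11 (A/G), 12 (T/G), 15 (G/T), 17 (G/A), 21 (T/A), 22 (T/C), 25 (T/A), 27 (A/C), 33 (C/T), 35 (T/G), 38 (A/T), 40 (A/T), 42 (A/G), 43 (G/T), 45 (T/C), 48 (G/C).
p = 18/48 = 0.375000.
d = −0.75 · ln(1 − (4/3)·0.375000) = −0.75 · ln(0.500000) = −0.75 · (-0.693147) = 0.5199.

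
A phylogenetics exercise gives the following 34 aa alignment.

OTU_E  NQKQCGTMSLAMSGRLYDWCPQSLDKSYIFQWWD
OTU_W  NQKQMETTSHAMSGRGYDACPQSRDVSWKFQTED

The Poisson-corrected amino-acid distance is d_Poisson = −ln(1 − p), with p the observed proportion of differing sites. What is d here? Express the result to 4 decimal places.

Mismatches occur at site 5 (C/M), site 6 (G/E), site 8 (M/T), site 10 (L/H), site 16 (L/G), site 19 (W/A), site 24 (L/R), site 26 (K/V), site 28 (Y/W), site 29 (I/K), site 32 (W/T), site 33 (W/E).
p = 12/34 = 0.352941.
d = −ln(1 − 0.352941) = −ln(0.647059) = 0.4353.

0.4353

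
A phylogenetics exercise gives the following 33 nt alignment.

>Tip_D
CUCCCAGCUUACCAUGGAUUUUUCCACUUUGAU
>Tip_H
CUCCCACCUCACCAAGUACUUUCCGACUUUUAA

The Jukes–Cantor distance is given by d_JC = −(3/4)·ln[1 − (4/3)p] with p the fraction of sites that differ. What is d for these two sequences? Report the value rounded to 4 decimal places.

0.3390

The sequences differ at positions 7 (G/C), 10 (U/C), 15 (U/A), 17 (G/U), 19 (U/C), 23 (U/C), 25 (C/G), 31 (G/U), 33 (U/A).
p = 9/33 = 0.272727.
d = −0.75 · ln(1 − (4/3)·0.272727) = −0.75 · ln(0.636364) = −0.75 · (-0.451985) = 0.3390.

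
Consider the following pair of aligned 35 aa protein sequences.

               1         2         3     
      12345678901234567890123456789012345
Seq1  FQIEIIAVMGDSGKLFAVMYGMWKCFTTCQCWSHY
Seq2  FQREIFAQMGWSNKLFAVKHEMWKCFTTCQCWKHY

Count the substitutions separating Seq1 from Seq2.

9

The sequences differ at positions 3 (I/R), 6 (I/F), 8 (V/Q), 11 (D/W), 13 (G/N), 19 (M/K), 20 (Y/H), 21 (G/E), 33 (S/K).
That gives 9 mismatches out of 35 aligned sites, so the Hamming distance is 9.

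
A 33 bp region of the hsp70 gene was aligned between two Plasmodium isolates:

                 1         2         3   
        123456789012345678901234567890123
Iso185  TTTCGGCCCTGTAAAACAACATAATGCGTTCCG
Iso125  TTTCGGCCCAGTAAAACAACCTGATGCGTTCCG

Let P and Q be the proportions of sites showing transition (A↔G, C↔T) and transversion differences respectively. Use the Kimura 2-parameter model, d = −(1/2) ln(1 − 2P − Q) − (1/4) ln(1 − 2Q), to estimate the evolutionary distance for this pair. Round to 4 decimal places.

Differing sites — 10:T/A (Tv); 21:A/C (Tv); 23:A/G (Ti).
Of the 3 differences, 1 transition and 2 transversions over 33 sites: P = 1/33 = 0.030303, Q = 2/33 = 0.060606.
d = −0.5·ln(0.878788) − 0.25·ln(0.878788) = −0.5·(-0.129212) − 0.25·(-0.129212) = 0.0969.

0.0969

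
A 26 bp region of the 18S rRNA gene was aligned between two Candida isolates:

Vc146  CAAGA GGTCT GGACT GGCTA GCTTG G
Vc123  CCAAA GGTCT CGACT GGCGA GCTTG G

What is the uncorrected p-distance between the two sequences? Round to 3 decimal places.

0.154

Mismatches occur at site 2 (A/C), site 4 (G/A), site 11 (G/C), site 19 (T/G).
There are 4 differences over 26 sites, so p = 4/26 = 0.154.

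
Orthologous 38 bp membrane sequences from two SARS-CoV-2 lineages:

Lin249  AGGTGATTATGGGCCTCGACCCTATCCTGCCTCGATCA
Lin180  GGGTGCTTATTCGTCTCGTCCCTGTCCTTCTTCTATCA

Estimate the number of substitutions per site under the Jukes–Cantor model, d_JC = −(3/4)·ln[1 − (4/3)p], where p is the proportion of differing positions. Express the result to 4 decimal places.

0.3241

Differing sites — 1:A/G; 6:A/C; 11:G/T; 12:G/C; 14:C/T; 19:A/T; 24:A/G; 29:G/T; 31:C/T; 34:G/T.
p = 10/38 = 0.263158.
d = −0.75 · ln(1 − (4/3)·0.263158) = −0.75 · ln(0.649123) = −0.75 · (-0.432133) = 0.3241.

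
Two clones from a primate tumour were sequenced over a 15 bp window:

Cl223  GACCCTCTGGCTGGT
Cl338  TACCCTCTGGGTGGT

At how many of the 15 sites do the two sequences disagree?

Differing sites — 1:G/T; 11:C/G.
That gives 2 mismatches out of 15 aligned sites, so the Hamming distance is 2.

2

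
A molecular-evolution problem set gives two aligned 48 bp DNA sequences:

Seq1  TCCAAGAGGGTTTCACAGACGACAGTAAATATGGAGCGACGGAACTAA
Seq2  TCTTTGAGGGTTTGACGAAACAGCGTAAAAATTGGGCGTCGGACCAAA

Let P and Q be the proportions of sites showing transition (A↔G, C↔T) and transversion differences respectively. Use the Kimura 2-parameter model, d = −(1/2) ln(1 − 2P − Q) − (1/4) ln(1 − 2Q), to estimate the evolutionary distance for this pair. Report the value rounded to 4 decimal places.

The sequences differ at positions 3 (C/T, transition), 4 (A/T, transversion), 5 (A/T, transversion), 14 (C/G, transversion), 17 (A/G, transition), 18 (G/A, transition), 20 (C/A, transversion), 21 (G/C, transversion), 23 (C/G, transversion), 24 (A/C, transversion), 30 (T/A, transversion), 33 (G/T, transversion), 35 (A/G, transition), 39 (A/T, transversion), 44 (A/C, transversion), 46 (T/A, transversion).
Of the 16 differences, 4 transitions and 12 transversions over 48 sites: P = 4/48 = 0.083333, Q = 12/48 = 0.250000.
d = −0.5·ln(0.583334) − 0.25·ln(0.500000) = −0.5·(-0.538995) − 0.25·(-0.693147) = 0.4428.

0.4428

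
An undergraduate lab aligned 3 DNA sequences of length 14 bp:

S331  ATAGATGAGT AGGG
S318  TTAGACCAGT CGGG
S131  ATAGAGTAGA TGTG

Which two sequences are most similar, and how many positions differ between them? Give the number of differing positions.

4

Pairwise Hamming distances:
  S331 vs S318: 4
  S331 vs S131: 5
  S318 vs S131: 6
The smallest is 4, between S331 and S318.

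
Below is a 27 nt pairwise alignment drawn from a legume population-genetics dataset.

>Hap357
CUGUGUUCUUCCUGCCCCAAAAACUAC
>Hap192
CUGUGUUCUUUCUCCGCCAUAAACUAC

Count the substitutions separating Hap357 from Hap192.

Mismatches occur at site 11 (C↔U), site 14 (G↔C), site 16 (C↔G), site 20 (A↔U).
That gives 4 mismatches out of 27 aligned sites, so the Hamming distance is 4.

4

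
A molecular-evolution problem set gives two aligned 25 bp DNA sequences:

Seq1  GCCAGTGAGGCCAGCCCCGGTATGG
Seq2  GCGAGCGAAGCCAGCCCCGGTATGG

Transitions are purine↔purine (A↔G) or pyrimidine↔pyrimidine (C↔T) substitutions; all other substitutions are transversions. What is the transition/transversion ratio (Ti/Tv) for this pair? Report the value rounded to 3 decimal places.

Differing sites — 3:C/G (Tv); 6:T/C (Ti); 9:G/A (Ti).
Of the 3 differences, 2 transitions and 1 transversion, so Ti/Tv = 2/1 = 2.000.

2.000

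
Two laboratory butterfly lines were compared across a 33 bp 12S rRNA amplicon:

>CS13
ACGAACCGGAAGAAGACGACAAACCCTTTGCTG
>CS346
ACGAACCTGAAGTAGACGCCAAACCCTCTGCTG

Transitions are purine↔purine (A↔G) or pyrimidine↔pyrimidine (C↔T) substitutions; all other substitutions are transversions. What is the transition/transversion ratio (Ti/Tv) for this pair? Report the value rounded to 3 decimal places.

The sequences differ at positions 8 (G/T, transversion), 13 (A/T, transversion), 19 (A/C, transversion), 28 (T/C, transition).
Of the 4 differences, 1 transition and 3 transversions, so Ti/Tv = 1/3 = 0.333.

0.333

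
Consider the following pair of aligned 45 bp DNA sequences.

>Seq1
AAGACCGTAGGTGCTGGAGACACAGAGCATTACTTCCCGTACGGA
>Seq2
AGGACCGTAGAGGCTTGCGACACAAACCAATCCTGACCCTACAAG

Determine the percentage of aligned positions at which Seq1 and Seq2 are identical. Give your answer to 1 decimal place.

Mismatches occur at site 2 (A/G), site 11 (G/A), site 12 (T/G), site 16 (G/T), site 18 (A/C), site 25 (G/A), site 27 (G/C), site 30 (T/A), site 32 (A/C), site 35 (T/G), site 36 (C/A), site 39 (G/C), site 43 (G/A), site 44 (G/A), site 45 (A/G).
30 of the 45 sites match, so the percent identity is 30/45 × 100 = 66.7%.

66.7%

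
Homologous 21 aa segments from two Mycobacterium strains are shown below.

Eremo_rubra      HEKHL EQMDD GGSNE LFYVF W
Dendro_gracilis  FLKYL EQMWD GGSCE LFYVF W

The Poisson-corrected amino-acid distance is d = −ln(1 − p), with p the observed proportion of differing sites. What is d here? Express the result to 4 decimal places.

0.2719

Mismatches occur at site 1 (H→F), site 2 (E→L), site 4 (H→Y), site 9 (D→W), site 14 (N→C).
p = 5/21 = 0.238095.
d = −ln(1 − 0.238095) = −ln(0.761905) = 0.2719.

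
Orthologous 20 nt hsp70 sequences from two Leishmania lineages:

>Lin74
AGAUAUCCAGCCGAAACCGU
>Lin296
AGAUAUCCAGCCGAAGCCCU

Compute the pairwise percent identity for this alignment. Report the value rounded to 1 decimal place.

90.0%

Differing sites — 16:A/G; 19:G/C.
18 of the 20 sites match, so the percent identity is 18/20 × 100 = 90.0%.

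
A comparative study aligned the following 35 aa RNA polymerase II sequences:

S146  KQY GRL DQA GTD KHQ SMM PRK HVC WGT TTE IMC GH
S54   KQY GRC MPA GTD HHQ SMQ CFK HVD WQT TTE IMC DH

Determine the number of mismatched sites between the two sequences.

10

Differing sites — 6:L/C; 7:D/M; 8:Q/P; 13:K/H; 18:M/Q; 19:P/C; 20:R/F; 24:C/D; 26:G/Q; 34:G/D.
That gives 10 mismatches out of 35 aligned sites, so the Hamming distance is 10.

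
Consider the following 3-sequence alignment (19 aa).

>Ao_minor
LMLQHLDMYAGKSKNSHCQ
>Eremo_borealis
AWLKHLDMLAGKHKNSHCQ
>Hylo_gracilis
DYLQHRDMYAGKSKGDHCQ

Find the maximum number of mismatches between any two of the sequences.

8

Pairwise Hamming distances:
  Ao_minor vs Eremo_borealis: 5
  Ao_minor vs Hylo_gracilis: 5
  Eremo_borealis vs Hylo_gracilis: 8
The largest is 8, between Eremo_borealis and Hylo_gracilis.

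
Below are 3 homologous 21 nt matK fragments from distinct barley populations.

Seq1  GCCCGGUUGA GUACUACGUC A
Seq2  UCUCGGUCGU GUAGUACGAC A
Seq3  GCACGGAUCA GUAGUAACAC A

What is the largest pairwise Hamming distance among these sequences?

Pairwise Hamming distances:
  Seq1 vs Seq2: 6
  Seq1 vs Seq3: 7
  Seq2 vs Seq3: 8
The largest is 8, between Seq2 and Seq3.

8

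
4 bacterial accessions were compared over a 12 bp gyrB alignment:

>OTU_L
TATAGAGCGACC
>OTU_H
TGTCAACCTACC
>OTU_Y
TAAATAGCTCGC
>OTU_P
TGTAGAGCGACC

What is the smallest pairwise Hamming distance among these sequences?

Pairwise Hamming distances:
  OTU_L vs OTU_H: 5
  OTU_L vs OTU_Y: 5
  OTU_L vs OTU_P: 1
  OTU_H vs OTU_Y: 7
  OTU_H vs OTU_P: 4
  OTU_Y vs OTU_P: 6
The smallest is 1, between OTU_L and OTU_P.

1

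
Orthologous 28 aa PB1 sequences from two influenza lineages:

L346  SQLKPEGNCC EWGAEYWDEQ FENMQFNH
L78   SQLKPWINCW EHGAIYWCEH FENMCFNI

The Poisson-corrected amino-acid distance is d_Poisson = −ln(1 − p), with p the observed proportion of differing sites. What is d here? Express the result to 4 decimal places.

0.3878

The sequences differ at positions 6 (E/W), 7 (G/I), 10 (C/W), 12 (W/H), 15 (E/I), 18 (D/C), 20 (Q/H), 25 (Q/C), 28 (H/I).
p = 9/28 = 0.321429.
d = −ln(1 − 0.321429) = −ln(0.678571) = 0.3878.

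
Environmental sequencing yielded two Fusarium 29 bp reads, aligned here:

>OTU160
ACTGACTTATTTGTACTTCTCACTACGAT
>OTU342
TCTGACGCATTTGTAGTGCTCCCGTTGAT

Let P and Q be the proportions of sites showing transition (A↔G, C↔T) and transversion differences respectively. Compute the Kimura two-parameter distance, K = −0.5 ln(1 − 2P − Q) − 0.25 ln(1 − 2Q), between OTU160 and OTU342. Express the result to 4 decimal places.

Differing sites — 1:A/T (Tv); 7:T/G (Tv); 8:T/C (Ti); 16:C/G (Tv); 18:T/G (Tv); 22:A/C (Tv); 24:T/G (Tv); 25:A/T (Tv); 26:C/T (Ti).
Of the 9 differences, 2 transitions and 7 transversions over 29 sites: P = 2/29 = 0.068966, Q = 7/29 = 0.241379.
d = −0.5·ln(0.620689) − 0.25·ln(0.517242) = −0.5·(-0.476925) − 0.25·(-0.659244) = 0.4033.

0.4033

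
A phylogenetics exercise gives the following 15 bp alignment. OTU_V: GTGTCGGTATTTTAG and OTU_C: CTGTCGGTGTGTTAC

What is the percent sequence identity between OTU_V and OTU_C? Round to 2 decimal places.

Mismatches occur at site 1 (G/C), site 9 (A/G), site 11 (T/G), site 15 (G/C).
11 of the 15 sites match, so the percent identity is 11/15 × 100 = 73.33%.

73.33%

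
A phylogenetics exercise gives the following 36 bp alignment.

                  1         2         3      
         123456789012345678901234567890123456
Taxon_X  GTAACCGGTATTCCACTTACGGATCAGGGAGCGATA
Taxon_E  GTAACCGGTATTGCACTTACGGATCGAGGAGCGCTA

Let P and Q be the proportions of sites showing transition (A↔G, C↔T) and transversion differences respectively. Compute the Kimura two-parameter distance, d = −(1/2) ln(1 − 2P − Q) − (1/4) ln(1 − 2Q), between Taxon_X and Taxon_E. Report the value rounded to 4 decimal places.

Differing sites — 13:C/G (Tv); 26:A/G (Ti); 27:G/A (Ti); 34:A/C (Tv).
Of the 4 differences, 2 transitions and 2 transversions over 36 sites: P = 2/36 = 0.055556, Q = 2/36 = 0.055556.
d = −0.5·ln(0.833332) − 0.25·ln(0.888888) = −0.5·(-0.182323) − 0.25·(-0.117784) = 0.1206.

0.1206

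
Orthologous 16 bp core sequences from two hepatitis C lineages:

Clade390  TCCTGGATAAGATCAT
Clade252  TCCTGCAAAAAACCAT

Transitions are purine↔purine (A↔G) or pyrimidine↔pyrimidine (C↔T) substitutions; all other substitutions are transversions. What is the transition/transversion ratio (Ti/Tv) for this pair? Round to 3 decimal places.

1.000

Mismatches occur at site 6 (G/C, transversion), site 8 (T/A, transversion), site 11 (G/A, transition), site 13 (T/C, transition).
Of the 4 differences, 2 transitions and 2 transversions, so Ti/Tv = 2/2 = 1.000.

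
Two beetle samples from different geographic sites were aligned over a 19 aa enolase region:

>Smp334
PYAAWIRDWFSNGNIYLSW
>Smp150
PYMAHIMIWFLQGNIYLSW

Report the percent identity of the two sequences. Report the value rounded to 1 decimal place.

68.4%

Mismatches occur at site 3 (A→M), site 5 (W→H), site 7 (R→M), site 8 (D→I), site 11 (S→L), site 12 (N→Q).
13 of the 19 sites match, so the percent identity is 13/19 × 100 = 68.4%.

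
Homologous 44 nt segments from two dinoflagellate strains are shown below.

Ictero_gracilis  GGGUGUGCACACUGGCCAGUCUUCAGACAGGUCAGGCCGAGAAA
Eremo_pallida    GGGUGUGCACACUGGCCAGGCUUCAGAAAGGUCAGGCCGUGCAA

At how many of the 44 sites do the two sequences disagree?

The sequences differ at positions 20 (U/G), 28 (C/A), 40 (A/U), 42 (A/C).
That gives 4 mismatches out of 44 aligned sites, so the Hamming distance is 4.

4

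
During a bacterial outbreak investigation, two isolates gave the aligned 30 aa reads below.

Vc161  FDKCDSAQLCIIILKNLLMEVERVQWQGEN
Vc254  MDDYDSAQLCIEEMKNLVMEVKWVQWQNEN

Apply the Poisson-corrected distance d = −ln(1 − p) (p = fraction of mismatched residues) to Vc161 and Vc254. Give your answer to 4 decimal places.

The sequences differ at positions 1 (F/M), 3 (K/D), 4 (C/Y), 12 (I/E), 13 (I/E), 14 (L/M), 18 (L/V), 22 (E/K), 23 (R/W), 28 (G/N).
p = 10/30 = 0.333333.
d = −ln(1 − 0.333333) = −ln(0.666667) = 0.4055.

0.4055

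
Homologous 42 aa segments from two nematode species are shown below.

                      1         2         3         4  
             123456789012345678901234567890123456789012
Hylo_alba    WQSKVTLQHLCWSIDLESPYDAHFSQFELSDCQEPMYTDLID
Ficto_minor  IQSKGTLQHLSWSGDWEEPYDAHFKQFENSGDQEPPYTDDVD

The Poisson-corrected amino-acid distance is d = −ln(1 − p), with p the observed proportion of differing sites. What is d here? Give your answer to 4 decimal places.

Mismatches occur at site 1 (W→I), site 5 (V→G), site 11 (C→S), site 14 (I→G), site 16 (L→W), site 18 (S→E), site 25 (S→K), site 29 (L→N), site 31 (D→G), site 32 (C→D), site 36 (M→P), site 40 (L→D), site 41 (I→V).
p = 13/42 = 0.309524.
d = −ln(1 − 0.309524) = −ln(0.690476) = 0.3704.

0.3704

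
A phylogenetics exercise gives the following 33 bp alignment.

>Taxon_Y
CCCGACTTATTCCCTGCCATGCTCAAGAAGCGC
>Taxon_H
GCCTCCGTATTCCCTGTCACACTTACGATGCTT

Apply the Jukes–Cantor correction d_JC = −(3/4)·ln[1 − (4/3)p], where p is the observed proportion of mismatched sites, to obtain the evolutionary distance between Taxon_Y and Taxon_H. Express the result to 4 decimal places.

0.4975

Differing sites — 1:C/G; 4:G/T; 5:A/C; 7:T/G; 17:C/T; 20:T/C; 21:G/A; 24:C/T; 26:A/C; 29:A/T; 32:G/T; 33:C/T.
p = 12/33 = 0.363636.
d = −0.75 · ln(1 − (4/3)·0.363636) = −0.75 · ln(0.515152) = −0.75 · (-0.663293) = 0.4975.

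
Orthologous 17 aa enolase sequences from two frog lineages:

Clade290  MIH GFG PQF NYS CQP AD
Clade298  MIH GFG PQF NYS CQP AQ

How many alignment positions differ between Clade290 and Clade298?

1

The sequences differ at position 17 (D/Q).
That gives 1 mismatch out of 17 aligned sites, so the Hamming distance is 1.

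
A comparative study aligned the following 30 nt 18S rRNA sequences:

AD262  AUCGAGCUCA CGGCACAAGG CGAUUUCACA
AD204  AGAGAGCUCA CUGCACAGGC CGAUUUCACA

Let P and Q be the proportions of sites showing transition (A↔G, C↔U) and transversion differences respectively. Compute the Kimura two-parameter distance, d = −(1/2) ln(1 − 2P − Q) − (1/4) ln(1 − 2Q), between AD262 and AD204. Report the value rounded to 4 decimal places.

0.1891

Mismatches occur at site 2 (U↔G, transversion), site 3 (C↔A, transversion), site 12 (G↔U, transversion), site 18 (A↔G, transition), site 20 (G↔C, transversion).
Of the 5 differences, 1 transition and 4 transversions over 30 sites: P = 1/30 = 0.033333, Q = 4/30 = 0.133333.
d = −0.5·ln(0.800001) − 0.25·ln(0.733334) = −0.5·(-0.223142) − 0.25·(-0.310154) = 0.1891.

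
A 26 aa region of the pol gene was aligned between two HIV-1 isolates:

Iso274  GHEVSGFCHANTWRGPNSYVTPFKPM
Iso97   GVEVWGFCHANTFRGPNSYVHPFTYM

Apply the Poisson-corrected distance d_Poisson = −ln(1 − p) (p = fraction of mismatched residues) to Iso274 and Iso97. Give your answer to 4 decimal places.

The sequences differ at positions 2 (H/V), 5 (S/W), 13 (W/F), 21 (T/H), 24 (K/T), 25 (P/Y).
p = 6/26 = 0.230769.
d = −ln(1 − 0.230769) = −ln(0.769231) = 0.2624.

0.2624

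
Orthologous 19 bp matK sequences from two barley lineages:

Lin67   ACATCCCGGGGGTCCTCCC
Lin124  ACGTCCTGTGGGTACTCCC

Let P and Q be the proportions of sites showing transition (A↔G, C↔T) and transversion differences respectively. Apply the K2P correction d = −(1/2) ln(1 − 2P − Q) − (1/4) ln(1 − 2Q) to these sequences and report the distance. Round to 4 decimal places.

Differing sites — 3:A/G (Ti); 7:C/T (Ti); 9:G/T (Tv); 14:C/A (Tv).
Of the 4 differences, 2 transitions and 2 transversions over 19 sites: P = 2/19 = 0.105263, Q = 2/19 = 0.105263.
d = −0.5·ln(0.684211) − 0.25·ln(0.789474) = −0.5·(-0.379489) − 0.25·(-0.236388) = 0.2488.

0.2488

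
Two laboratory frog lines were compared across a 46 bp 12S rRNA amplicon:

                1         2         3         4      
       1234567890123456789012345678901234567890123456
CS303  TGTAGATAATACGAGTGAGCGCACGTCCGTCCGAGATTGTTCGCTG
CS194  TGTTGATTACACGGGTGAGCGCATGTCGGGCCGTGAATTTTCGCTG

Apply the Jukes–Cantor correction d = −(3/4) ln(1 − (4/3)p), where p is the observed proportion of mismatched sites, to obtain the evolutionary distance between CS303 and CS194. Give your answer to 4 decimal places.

The sequences differ at positions 4 (A/T), 8 (A/T), 10 (T/C), 14 (A/G), 24 (C/T), 28 (C/G), 30 (T/G), 34 (A/T), 37 (T/A), 39 (G/T).
p = 10/46 = 0.217391.
d = −0.75 · ln(1 − (4/3)·0.217391) = −0.75 · ln(0.710145) = −0.75 · (-0.342286) = 0.2567.

0.2567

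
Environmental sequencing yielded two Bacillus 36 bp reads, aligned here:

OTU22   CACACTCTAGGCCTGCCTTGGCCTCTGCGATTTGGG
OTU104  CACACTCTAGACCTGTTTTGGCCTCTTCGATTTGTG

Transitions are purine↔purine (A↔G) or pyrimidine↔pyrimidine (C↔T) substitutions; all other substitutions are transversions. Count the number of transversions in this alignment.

2

Differing sites — 11:G/A (Ti); 16:C/T (Ti); 17:C/T (Ti); 27:G/T (Tv); 35:G/T (Tv).
Of the 5 differences, 3 transitions and 2 transversions, so the answer is 2.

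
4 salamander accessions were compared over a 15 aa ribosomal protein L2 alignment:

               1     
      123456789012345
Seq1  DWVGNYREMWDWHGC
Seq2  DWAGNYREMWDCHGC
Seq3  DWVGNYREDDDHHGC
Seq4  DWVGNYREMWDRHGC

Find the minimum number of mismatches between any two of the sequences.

1

Pairwise Hamming distances:
  Seq1 vs Seq2: 2
  Seq1 vs Seq3: 3
  Seq1 vs Seq4: 1
  Seq2 vs Seq3: 4
  Seq2 vs Seq4: 2
  Seq3 vs Seq4: 3
The smallest is 1, between Seq1 and Seq4.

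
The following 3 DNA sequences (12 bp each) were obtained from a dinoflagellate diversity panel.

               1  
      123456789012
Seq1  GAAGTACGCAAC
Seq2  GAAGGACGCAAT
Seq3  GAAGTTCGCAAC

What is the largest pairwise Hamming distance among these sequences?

Pairwise Hamming distances:
  Seq1 vs Seq2: 2
  Seq1 vs Seq3: 1
  Seq2 vs Seq3: 3
The largest is 3, between Seq2 and Seq3.

3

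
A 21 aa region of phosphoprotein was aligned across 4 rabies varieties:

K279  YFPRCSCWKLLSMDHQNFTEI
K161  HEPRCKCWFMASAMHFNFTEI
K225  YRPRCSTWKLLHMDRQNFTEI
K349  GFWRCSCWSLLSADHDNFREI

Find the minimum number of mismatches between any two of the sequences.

4

Pairwise Hamming distances:
  K279 vs K161: 9
  K279 vs K225: 4
  K279 vs K349: 6
  K161 vs K225: 12
  K161 vs K349: 10
  K225 vs K349: 10
The smallest is 4, between K279 and K225.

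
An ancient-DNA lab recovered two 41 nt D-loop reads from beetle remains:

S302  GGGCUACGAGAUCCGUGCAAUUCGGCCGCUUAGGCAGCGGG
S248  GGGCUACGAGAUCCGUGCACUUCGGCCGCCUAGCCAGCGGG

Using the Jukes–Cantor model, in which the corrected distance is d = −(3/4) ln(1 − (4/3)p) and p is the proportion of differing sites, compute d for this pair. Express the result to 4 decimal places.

0.0770

Mismatches occur at site 20 (A↔C), site 30 (U↔C), site 34 (G↔C).
p = 3/41 = 0.073171.
d = −0.75 · ln(1 − (4/3)·0.073171) = −0.75 · ln(0.902439) = −0.75 · (-0.102654) = 0.0770.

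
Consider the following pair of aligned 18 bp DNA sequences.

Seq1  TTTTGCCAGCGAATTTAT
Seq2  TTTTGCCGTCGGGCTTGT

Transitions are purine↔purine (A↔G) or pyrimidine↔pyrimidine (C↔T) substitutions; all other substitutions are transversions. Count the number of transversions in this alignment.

1

The sequences differ at positions 8 (A/G, transition), 9 (G/T, transversion), 12 (A/G, transition), 13 (A/G, transition), 14 (T/C, transition), 17 (A/G, transition).
Of the 6 differences, 5 transitions and 1 transversion, so the answer is 1.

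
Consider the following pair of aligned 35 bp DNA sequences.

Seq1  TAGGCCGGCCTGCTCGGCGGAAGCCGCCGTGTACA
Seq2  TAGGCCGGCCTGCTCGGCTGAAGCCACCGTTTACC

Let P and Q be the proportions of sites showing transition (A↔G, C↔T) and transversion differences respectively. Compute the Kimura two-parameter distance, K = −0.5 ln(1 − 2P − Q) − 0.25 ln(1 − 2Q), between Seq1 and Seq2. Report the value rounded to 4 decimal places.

Mismatches occur at site 19 (G/T, transversion), site 26 (G/A, transition), site 31 (G/T, transversion), site 35 (A/C, transversion).
Of the 4 differences, 1 transition and 3 transversions over 35 sites: P = 1/35 = 0.028571, Q = 3/35 = 0.085714.
d = −0.5·ln(0.857144) − 0.25·ln(0.828572) = −0.5·(-0.154149) − 0.25·(-0.188052) = 0.1241.

0.1241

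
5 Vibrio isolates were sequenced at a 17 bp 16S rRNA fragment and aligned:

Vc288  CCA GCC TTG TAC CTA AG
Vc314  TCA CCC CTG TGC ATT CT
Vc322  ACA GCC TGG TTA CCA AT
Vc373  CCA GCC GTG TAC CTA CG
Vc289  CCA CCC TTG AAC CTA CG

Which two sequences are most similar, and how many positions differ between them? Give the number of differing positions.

2

Pairwise Hamming distances:
  Vc288 vs Vc314: 8
  Vc288 vs Vc322: 6
  Vc288 vs Vc373: 2
  Vc288 vs Vc289: 3
  Vc314 vs Vc322: 10
  Vc314 vs Vc373: 7
  Vc314 vs Vc289: 7
  Vc322 vs Vc373: 8
  Vc322 vs Vc289: 9
  Vc373 vs Vc289: 3
The smallest is 2, between Vc288 and Vc373.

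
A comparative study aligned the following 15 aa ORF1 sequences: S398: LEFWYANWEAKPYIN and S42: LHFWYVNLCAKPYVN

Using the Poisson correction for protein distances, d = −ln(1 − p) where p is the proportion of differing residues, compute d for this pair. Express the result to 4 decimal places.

0.4055

Differing sites — 2:E/H; 6:A/V; 8:W/L; 9:E/C; 14:I/V.
p = 5/15 = 0.333333.
d = −ln(1 − 0.333333) = −ln(0.666667) = 0.4055.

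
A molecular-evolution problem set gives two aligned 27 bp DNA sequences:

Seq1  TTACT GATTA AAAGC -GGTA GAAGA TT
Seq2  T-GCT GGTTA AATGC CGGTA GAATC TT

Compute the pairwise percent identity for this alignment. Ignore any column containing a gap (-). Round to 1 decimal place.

80.0%

Excluding the 2 gap columns leaves 25 comparable sites.
The sequences differ at positions 3 (A/G), 7 (A/G), 13 (A/T), 24 (G/T), 25 (A/C).
20 of the 25 comparable sites match, so the percent identity is 20/25 × 100 = 80.0%.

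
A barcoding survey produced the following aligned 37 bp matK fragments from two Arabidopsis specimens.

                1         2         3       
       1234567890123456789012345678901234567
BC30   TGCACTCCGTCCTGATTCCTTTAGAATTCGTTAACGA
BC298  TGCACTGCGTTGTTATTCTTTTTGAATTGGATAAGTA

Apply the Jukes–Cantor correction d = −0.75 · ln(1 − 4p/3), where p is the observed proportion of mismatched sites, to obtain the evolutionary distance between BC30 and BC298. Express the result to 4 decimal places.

0.3351

Differing sites — 7:C/G; 11:C/T; 12:C/G; 14:G/T; 19:C/T; 23:A/T; 29:C/G; 31:T/A; 35:C/G; 36:G/T.
p = 10/37 = 0.270270.
d = −0.75 · ln(1 − (4/3)·0.270270) = −0.75 · ln(0.639640) = −0.75 · (-0.446850) = 0.3351.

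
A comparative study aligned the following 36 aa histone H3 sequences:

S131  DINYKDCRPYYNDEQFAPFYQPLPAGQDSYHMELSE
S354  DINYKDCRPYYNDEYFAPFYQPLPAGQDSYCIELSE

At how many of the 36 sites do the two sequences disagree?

Mismatches occur at site 15 (Q→Y), site 31 (H→C), site 32 (M→I).
That gives 3 mismatches out of 36 aligned sites, so the Hamming distance is 3.

3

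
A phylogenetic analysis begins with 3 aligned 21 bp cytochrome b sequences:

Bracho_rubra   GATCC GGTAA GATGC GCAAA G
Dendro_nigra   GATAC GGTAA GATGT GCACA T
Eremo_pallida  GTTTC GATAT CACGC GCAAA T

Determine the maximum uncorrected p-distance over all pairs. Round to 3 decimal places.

0.381

Pairwise Hamming distances:
  Bracho_rubra vs Dendro_nigra: 4
  Bracho_rubra vs Eremo_pallida: 7
  Dendro_nigra vs Eremo_pallida: 8
The largest is 8 mismatches, between Dendro_nigra and Eremo_pallida; p = 8/21 = 0.381.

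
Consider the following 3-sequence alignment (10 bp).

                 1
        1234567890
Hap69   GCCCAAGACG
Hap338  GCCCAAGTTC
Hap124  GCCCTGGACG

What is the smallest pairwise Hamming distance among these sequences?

Pairwise Hamming distances:
  Hap69 vs Hap338: 3
  Hap69 vs Hap124: 2
  Hap338 vs Hap124: 5
The smallest is 2, between Hap69 and Hap124.

2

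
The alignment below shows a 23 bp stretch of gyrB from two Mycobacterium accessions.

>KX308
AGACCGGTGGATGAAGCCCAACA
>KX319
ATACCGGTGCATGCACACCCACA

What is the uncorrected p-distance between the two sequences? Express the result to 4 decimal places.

0.2609

The sequences differ at positions 2 (G/T), 10 (G/C), 14 (A/C), 16 (G/C), 17 (C/A), 20 (A/C).
There are 6 differences over 23 sites, so p = 6/23 = 0.2609.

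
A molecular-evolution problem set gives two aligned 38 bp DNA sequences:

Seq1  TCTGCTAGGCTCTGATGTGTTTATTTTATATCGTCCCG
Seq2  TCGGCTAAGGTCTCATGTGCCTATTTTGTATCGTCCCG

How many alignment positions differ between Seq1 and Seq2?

7

The sequences differ at positions 3 (T/G), 8 (G/A), 10 (C/G), 14 (G/C), 20 (T/C), 21 (T/C), 28 (A/G).
That gives 7 mismatches out of 38 aligned sites, so the Hamming distance is 7.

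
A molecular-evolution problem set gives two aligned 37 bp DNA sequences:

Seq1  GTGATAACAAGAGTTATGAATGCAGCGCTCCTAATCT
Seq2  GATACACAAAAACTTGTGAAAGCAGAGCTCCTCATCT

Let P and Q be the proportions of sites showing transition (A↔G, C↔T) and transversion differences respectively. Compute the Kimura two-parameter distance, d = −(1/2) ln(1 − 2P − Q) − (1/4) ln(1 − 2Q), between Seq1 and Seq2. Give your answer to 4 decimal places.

Mismatches occur at site 2 (T/A, transversion), site 3 (G/T, transversion), site 5 (T/C, transition), site 7 (A/C, transversion), site 8 (C/A, transversion), site 11 (G/A, transition), site 13 (G/C, transversion), site 16 (A/G, transition), site 21 (T/A, transversion), site 26 (C/A, transversion), site 33 (A/C, transversion).
Of the 11 differences, 3 transitions and 8 transversions over 37 sites: P = 3/37 = 0.081081, Q = 8/37 = 0.216216.
d = −0.5·ln(0.621622) − 0.25·ln(0.567568) = −0.5·(-0.475423) − 0.25·(-0.566395) = 0.3793.

0.3793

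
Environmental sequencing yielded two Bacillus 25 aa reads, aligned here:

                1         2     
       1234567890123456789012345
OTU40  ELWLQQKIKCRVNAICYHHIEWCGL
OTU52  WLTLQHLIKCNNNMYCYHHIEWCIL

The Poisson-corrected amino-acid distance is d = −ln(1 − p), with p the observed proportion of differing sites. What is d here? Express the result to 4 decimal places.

0.4463

Mismatches occur at site 1 (E→W), site 3 (W→T), site 6 (Q→H), site 7 (K→L), site 11 (R→N), site 12 (V→N), site 14 (A→M), site 15 (I→Y), site 24 (G→I).
p = 9/25 = 0.360000.
d = −ln(1 − 0.360000) = −ln(0.640000) = 0.4463.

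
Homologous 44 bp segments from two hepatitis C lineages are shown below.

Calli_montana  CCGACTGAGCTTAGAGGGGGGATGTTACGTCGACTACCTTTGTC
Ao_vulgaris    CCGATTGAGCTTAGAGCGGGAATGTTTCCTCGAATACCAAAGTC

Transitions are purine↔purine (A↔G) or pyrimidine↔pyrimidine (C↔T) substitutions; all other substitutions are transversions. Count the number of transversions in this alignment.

Mismatches occur at site 5 (C→T, transition), site 17 (G→C, transversion), site 21 (G→A, transition), site 27 (A→T, transversion), site 29 (G→C, transversion), site 34 (C→A, transversion), site 39 (T→A, transversion), site 40 (T→A, transversion), site 41 (T→A, transversion).
Of the 9 differences, 2 transitions and 7 transversions, so the answer is 7.

7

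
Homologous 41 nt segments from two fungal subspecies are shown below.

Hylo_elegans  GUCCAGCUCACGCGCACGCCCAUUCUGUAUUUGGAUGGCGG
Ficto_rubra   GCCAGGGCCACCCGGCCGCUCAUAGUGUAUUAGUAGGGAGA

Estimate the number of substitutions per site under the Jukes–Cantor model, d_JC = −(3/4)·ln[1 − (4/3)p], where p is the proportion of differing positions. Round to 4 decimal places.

The sequences differ at positions 2 (U/C), 4 (C/A), 5 (A/G), 7 (C/G), 8 (U/C), 12 (G/C), 15 (C/G), 16 (A/C), 20 (C/U), 24 (U/A), 25 (C/G), 32 (U/A), 34 (G/U), 36 (U/G), 39 (C/A), 41 (G/A).
p = 16/41 = 0.390244.
d = −0.75 · ln(1 − (4/3)·0.390244) = −0.75 · ln(0.479675) = −0.75 · (-0.734646) = 0.5510.

0.5510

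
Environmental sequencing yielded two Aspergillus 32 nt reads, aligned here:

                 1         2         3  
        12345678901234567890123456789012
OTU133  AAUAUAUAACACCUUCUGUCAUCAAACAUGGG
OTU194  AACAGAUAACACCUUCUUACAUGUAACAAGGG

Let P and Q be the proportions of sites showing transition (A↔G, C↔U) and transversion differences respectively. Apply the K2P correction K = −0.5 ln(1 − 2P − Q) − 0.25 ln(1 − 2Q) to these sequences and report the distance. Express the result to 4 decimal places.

0.2613

The sequences differ at positions 3 (U/C, transition), 5 (U/G, transversion), 18 (G/U, transversion), 19 (U/A, transversion), 23 (C/G, transversion), 24 (A/U, transversion), 29 (U/A, transversion).
Of the 7 differences, 1 transition and 6 transversions over 32 sites: P = 1/32 = 0.031250, Q = 6/32 = 0.187500.
d = −0.5·ln(0.750000) − 0.25·ln(0.625000) = −0.5·(-0.287682) − 0.25·(-0.470004) = 0.2613.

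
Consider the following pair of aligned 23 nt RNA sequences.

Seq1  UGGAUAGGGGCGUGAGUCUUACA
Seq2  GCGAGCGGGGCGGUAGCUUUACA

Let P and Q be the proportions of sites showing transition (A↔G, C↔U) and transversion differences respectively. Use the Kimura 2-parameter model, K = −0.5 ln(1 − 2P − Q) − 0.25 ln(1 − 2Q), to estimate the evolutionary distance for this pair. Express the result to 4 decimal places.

0.4697

Differing sites — 1:U/G (Tv); 2:G/C (Tv); 5:U/G (Tv); 6:A/C (Tv); 13:U/G (Tv); 14:G/U (Tv); 17:U/C (Ti); 18:C/U (Ti).
Of the 8 differences, 2 transitions and 6 transversions over 23 sites: P = 2/23 = 0.086957, Q = 6/23 = 0.260870.
d = −0.5·ln(0.565216) − 0.25·ln(0.478260) = −0.5·(-0.570547) − 0.25·(-0.737601) = 0.4697.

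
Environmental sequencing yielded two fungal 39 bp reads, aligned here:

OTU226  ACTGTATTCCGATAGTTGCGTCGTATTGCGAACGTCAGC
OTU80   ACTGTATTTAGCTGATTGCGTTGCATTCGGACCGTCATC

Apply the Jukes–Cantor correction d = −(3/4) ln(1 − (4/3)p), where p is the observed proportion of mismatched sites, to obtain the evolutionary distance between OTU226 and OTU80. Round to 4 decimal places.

0.3538

Mismatches occur at site 9 (C↔T), site 10 (C↔A), site 12 (A↔C), site 14 (A↔G), site 15 (G↔A), site 22 (C↔T), site 24 (T↔C), site 28 (G↔C), site 29 (C↔G), site 32 (A↔C), site 38 (G↔T).
p = 11/39 = 0.282051.
d = −0.75 · ln(1 − (4/3)·0.282051) = −0.75 · ln(0.623932) = −0.75 · (-0.471714) = 0.3538.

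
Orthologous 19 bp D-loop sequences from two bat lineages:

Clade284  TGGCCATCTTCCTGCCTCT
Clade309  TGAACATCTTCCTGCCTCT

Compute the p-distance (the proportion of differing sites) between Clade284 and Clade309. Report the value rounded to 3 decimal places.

0.105

The sequences differ at positions 3 (G/A), 4 (C/A).
There are 2 differences over 19 sites, so p = 2/19 = 0.105.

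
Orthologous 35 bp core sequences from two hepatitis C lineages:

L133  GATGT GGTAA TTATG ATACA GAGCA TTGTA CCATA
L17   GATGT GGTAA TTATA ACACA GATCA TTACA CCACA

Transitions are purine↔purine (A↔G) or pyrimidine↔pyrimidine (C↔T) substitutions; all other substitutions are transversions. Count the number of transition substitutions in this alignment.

Differing sites — 15:G/A (Ti); 17:T/C (Ti); 23:G/T (Tv); 28:G/A (Ti); 29:T/C (Ti); 34:T/C (Ti).
Of the 6 differences, 5 transitions and 1 transversion, so the answer is 5.

5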